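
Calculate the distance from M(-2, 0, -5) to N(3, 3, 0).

d = √[(x₂-x₁)² + (y₂-y₁)² + (z₂-z₁)²]
  = √[5² + 3² + 5²]
  = √[25 + 9 + 25]
  = √59
  ≈ 7.681

7.681


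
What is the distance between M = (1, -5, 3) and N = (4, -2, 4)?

d = √[(x₂-x₁)² + (y₂-y₁)² + (z₂-z₁)²]
  = √[3² + 3² + 1²]
  = √[9 + 9 + 1]
  = √19
  ≈ 4.359

4.359


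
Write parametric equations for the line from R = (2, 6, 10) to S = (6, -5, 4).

Direction vector d = S - R = (6 - 2, -5 - 6, 4 - 10) = (4, -11, -6)
Parametric form r = R + t·d:
x = 2 + 4t, y = 6 - 11t, z = 10 - 6t

x = 2 + 4t, y = 6 - 11t, z = 10 - 6t


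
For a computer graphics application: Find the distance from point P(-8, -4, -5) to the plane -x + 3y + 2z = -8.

distance = |a·x₀ + b·y₀ + c·z₀ - d| / √(a² + b² + c²)
  = |(-1)·(-8) + 3·(-4) + 2·(-5) - (-8)| / √((-1)² + 3² + 2²)
  = |8 - 12 - 10 + 8| / √(1 + 9 + 4)
  = |-6| / √14
  = 6 / 3.742
  ≈ 1.604

1.604


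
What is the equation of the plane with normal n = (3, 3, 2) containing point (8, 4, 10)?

The plane through P with normal n = (a, b, c) satisfies n·(r - P) = 0,
i.e. ax + by + cz = a·x₀ + b·y₀ + c·z₀.
d = 3·8 + 3·4 + 2·10
  = 24 + 12 + 20
  = 56
Equation: 3x + 3y + 2z = 56

3x + 3y + 2z = 56


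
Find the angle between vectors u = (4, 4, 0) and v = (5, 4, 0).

u·v = 4·5 + 4·4 + 0·0 = 20 + 16 + 0 = 36
|u| = √(4² + 4² + 0²) = √32 ≈ 5.657
|v| = √(5² + 4² + 0²) = √41 ≈ 6.403
cos θ = (u·v)/(|u||v|) = 36/(5.657·6.403) ≈ 0.9939
θ = arccos(0.9939) ≈ 6.34°

6.34°


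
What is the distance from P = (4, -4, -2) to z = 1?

distance = |a·x₀ + b·y₀ + c·z₀ - d| / √(a² + b² + c²)
  = |0·4 + 0·(-4) + 1·(-2) - 1| / √(0² + 0² + 1²)
  = |0 + 0 - 2 - 1| / √(0 + 0 + 1)
  = |-3| / √1
  = 3 / 1
  ≈ 3

3


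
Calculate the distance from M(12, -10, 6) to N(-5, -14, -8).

d = √[(x₂-x₁)² + (y₂-y₁)² + (z₂-z₁)²]
  = √[(-17)² + (-4)² + (-14)²]
  = √[289 + 16 + 196]
  = √501
  ≈ 22.38

22.38


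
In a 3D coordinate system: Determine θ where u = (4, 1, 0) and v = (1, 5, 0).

u·v = 4·1 + 1·5 + 0·0 = 4 + 5 + 0 = 9
|u| = √(4² + 1² + 0²) = √17 ≈ 4.123
|v| = √(1² + 5² + 0²) = √26 ≈ 5.099
cos θ = (u·v)/(|u||v|) = 9/(4.123·5.099) ≈ 0.4281
θ = arccos(0.4281) ≈ 64.65°

64.65°


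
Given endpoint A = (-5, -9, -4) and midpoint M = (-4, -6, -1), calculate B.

B = 2M - A
  = (2·(-4) - (-5), 2·(-6) - (-9), 2·(-1) - (-4))
  = (-8 + 5, -12 + 9, -2 + 4)
  = (-3, -3, 2)

(-3, -3, 2)


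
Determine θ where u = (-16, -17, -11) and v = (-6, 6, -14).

u·v = (-16)·(-6) + (-17)·6 + (-11)·(-14) = 96 - 102 + 154 = 148
|u| = √((-16)² + (-17)² + (-11)²) = √666 ≈ 25.81
|v| = √((-6)² + 6² + (-14)²) = √268 ≈ 16.37
cos θ = (u·v)/(|u||v|) = 148/(25.81·16.37) ≈ 0.3503
θ = arccos(0.3503) ≈ 69.49°

69.49°


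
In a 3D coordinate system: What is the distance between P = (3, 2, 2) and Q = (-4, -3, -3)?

d = √[(x₂-x₁)² + (y₂-y₁)² + (z₂-z₁)²]
  = √[(-7)² + (-5)² + (-5)²]
  = √[49 + 25 + 25]
  = √99
  ≈ 9.95

9.95


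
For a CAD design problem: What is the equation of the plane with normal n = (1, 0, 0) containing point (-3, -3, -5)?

The plane through P with normal n = (a, b, c) satisfies n·(r - P) = 0,
i.e. ax + by + cz = a·x₀ + b·y₀ + c·z₀.
d = 1·(-3) + 0·(-3) + 0·(-5)
  = -3 + 0 + 0
  = -3
Equation: x = -3

x = -3


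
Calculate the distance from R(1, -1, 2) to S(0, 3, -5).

d = √[(x₂-x₁)² + (y₂-y₁)² + (z₂-z₁)²]
  = √[(-1)² + 4² + (-7)²]
  = √[1 + 16 + 49]
  = √66
  ≈ 8.124

8.124


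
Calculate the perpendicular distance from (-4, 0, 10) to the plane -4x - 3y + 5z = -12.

distance = |a·x₀ + b·y₀ + c·z₀ - d| / √(a² + b² + c²)
  = |(-4)·(-4) + (-3)·0 + 5·10 - (-12)| / √((-4)² + (-3)² + 5²)
  = |16 + 0 + 50 + 12| / √(16 + 9 + 25)
  = |78| / √50
  = 78 / 7.071
  ≈ 11.03

11.03


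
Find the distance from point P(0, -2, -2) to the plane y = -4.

distance = |a·x₀ + b·y₀ + c·z₀ - d| / √(a² + b² + c²)
  = |0·0 + 1·(-2) + 0·(-2) - (-4)| / √(0² + 1² + 0²)
  = |0 - 2 + 0 + 4| / √(0 + 1 + 0)
  = |2| / √1
  = 2 / 1
  ≈ 2

2


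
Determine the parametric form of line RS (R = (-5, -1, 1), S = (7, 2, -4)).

Direction vector d = S - R = (7 + 5, 2 + 1, -4 - 1) = (12, 3, -5)
Parametric form r = R + t·d:
x = -5 + 12t, y = -1 + 3t, z = 1 - 5t

x = -5 + 12t, y = -1 + 3t, z = 1 - 5t


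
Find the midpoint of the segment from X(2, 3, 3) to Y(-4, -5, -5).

M = ((x₁+x₂)/2, (y₁+y₂)/2, (z₁+z₂)/2)
  = ((2 - 4)/2, (3 - 5)/2, (3 - 5)/2)
  = (-2/2, -2/2, -2/2)
  = (-1, -1, -1)

(-1, -1, -1)


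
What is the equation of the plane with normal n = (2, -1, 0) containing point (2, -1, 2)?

The plane through P with normal n = (a, b, c) satisfies n·(r - P) = 0,
i.e. ax + by + cz = a·x₀ + b·y₀ + c·z₀.
d = 2·2 + (-1)·(-1) + 0·2
  = 4 + 1 + 0
  = 5
Equation: 2x - y = 5

2x - y = 5


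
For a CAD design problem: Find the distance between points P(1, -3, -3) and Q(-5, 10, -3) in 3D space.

d = √[(x₂-x₁)² + (y₂-y₁)² + (z₂-z₁)²]
  = √[(-6)² + 13² + 0²]
  = √[36 + 169 + 0]
  = √205
  ≈ 14.32

14.32


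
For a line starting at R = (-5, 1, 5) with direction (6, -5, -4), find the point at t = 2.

P(t) = R + t·d
  = (-5 + 6·2, 1 + (-5)·2, 5 + (-4)·2)
  = (-5 + 12, 1 - 10, 5 - 8)
  = (7, -9, -3)

(7, -9, -3)


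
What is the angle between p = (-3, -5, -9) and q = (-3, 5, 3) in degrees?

p·q = (-3)·(-3) + (-5)·5 + (-9)·3 = 9 - 25 - 27 = -43
|p| = √((-3)² + (-5)² + (-9)²) = √115 ≈ 10.72
|q| = √((-3)² + 5² + 3²) = √43 ≈ 6.557
cos θ = (p·q)/(|p||q|) = -43/(10.72·6.557) ≈ -0.6115
θ = arccos(-0.6115) ≈ 127.7°

127.7°


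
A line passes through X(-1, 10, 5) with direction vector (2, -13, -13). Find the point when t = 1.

P(t) = X + t·d
  = (-1 + 2·1, 10 + (-13)·1, 5 + (-13)·1)
  = (-1 + 2, 10 - 13, 5 - 13)
  = (1, -3, -8)

(1, -3, -8)


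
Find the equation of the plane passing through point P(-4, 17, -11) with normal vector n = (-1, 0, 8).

The plane through P with normal n = (a, b, c) satisfies n·(r - P) = 0,
i.e. ax + by + cz = a·x₀ + b·y₀ + c·z₀.
d = (-1)·(-4) + 0·17 + 8·(-11)
  = 4 + 0 - 88
  = -84
Equation: -x + 8z = -84

-x + 8z = -84


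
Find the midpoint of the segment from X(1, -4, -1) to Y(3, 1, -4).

M = ((x₁+x₂)/2, (y₁+y₂)/2, (z₁+z₂)/2)
  = ((1 + 3)/2, (-4 + 1)/2, (-1 - 4)/2)
  = (4/2, -3/2, -5/2)
  = (2, -1.5, -2.5)

(2, -1.5, -2.5)


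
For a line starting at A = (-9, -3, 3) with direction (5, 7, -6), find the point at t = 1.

P(t) = A + t·d
  = (-9 + 5·1, -3 + 7·1, 3 + (-6)·1)
  = (-9 + 5, -3 + 7, 3 - 6)
  = (-4, 4, -3)

(-4, 4, -3)


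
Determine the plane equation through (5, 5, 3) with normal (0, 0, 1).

The plane through P with normal n = (a, b, c) satisfies n·(r - P) = 0,
i.e. ax + by + cz = a·x₀ + b·y₀ + c·z₀.
d = 0·5 + 0·5 + 1·3
  = 0 + 0 + 3
  = 3
Equation: z = 3

z = 3


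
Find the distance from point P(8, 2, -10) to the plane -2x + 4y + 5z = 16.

distance = |a·x₀ + b·y₀ + c·z₀ - d| / √(a² + b² + c²)
  = |(-2)·8 + 4·2 + 5·(-10) - 16| / √((-2)² + 4² + 5²)
  = |-16 + 8 - 50 - 16| / √(4 + 16 + 25)
  = |-74| / √45
  = 74 / 6.708
  ≈ 11.03

11.03


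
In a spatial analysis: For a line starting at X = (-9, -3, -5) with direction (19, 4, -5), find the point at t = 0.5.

P(t) = X + t·d
  = (-9 + 19·0.5, -3 + 4·0.5, -5 + (-5)·0.5)
  = (-9 + 9.5, -3 + 2, -5 - 2.5)
  = (0.5, -1, -7.5)

(0.5, -1, -7.5)


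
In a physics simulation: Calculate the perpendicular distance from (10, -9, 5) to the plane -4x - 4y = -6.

distance = |a·x₀ + b·y₀ + c·z₀ - d| / √(a² + b² + c²)
  = |(-4)·10 + (-4)·(-9) + 0·5 - (-6)| / √((-4)² + (-4)² + 0²)
  = |-40 + 36 + 0 + 6| / √(16 + 16 + 0)
  = |2| / √32
  = 2 / 5.657
  ≈ 0.3536

0.3536


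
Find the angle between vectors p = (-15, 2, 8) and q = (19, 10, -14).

p·q = (-15)·19 + 2·10 + 8·(-14) = -285 + 20 - 112 = -377
|p| = √((-15)² + 2² + 8²) = √293 ≈ 17.12
|q| = √(19² + 10² + (-14)²) = √657 ≈ 25.63
cos θ = (p·q)/(|p||q|) = -377/(17.12·25.63) ≈ -0.8593
θ = arccos(-0.8593) ≈ 149.2°

149.2°


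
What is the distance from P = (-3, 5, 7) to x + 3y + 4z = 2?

distance = |a·x₀ + b·y₀ + c·z₀ - d| / √(a² + b² + c²)
  = |1·(-3) + 3·5 + 4·7 - 2| / √(1² + 3² + 4²)
  = |-3 + 15 + 28 - 2| / √(1 + 9 + 16)
  = |38| / √26
  = 38 / 5.099
  ≈ 7.452

7.452


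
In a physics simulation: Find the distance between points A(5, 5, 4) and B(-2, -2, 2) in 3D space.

d = √[(x₂-x₁)² + (y₂-y₁)² + (z₂-z₁)²]
  = √[(-7)² + (-7)² + (-2)²]
  = √[49 + 49 + 4]
  = √102
  ≈ 10.1

10.1


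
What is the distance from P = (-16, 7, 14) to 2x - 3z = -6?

distance = |a·x₀ + b·y₀ + c·z₀ - d| / √(a² + b² + c²)
  = |2·(-16) + 0·7 + (-3)·14 - (-6)| / √(2² + 0² + (-3)²)
  = |-32 + 0 - 42 + 6| / √(4 + 0 + 9)
  = |-68| / √13
  = 68 / 3.606
  ≈ 18.86

18.86


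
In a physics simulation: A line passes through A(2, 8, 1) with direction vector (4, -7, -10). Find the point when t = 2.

P(t) = A + t·d
  = (2 + 4·2, 8 + (-7)·2, 1 + (-10)·2)
  = (2 + 8, 8 - 14, 1 - 20)
  = (10, -6, -19)

(10, -6, -19)


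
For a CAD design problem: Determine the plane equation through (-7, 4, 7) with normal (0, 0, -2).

The plane through P with normal n = (a, b, c) satisfies n·(r - P) = 0,
i.e. ax + by + cz = a·x₀ + b·y₀ + c·z₀.
d = 0·(-7) + 0·4 + (-2)·7
  = 0 + 0 - 14
  = -14
Equation: -2z = -14

-2z = -14


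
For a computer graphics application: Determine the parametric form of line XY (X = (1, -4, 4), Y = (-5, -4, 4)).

Direction vector d = Y - X = (-5 - 1, -4 + 4, 4 - 4) = (-6, 0, 0)
Parametric form r = X + t·d:
x = 1 - 6t, y = -4, z = 4

x = 1 - 6t, y = -4, z = 4


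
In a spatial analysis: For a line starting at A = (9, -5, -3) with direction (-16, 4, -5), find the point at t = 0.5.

P(t) = A + t·d
  = (9 + (-16)·0.5, -5 + 4·0.5, -3 + (-5)·0.5)
  = (9 - 8, -5 + 2, -3 - 2.5)
  = (1, -3, -5.5)

(1, -3, -5.5)


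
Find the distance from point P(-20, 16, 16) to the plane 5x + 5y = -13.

distance = |a·x₀ + b·y₀ + c·z₀ - d| / √(a² + b² + c²)
  = |5·(-20) + 5·16 + 0·16 - (-13)| / √(5² + 5² + 0²)
  = |-100 + 80 + 0 + 13| / √(25 + 25 + 0)
  = |-7| / √50
  = 7 / 7.071
  ≈ 0.9899

0.9899


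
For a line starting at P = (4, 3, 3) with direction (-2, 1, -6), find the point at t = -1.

P(t) = P + t·d
  = (4 + (-2)·(-1), 3 + 1·(-1), 3 + (-6)·(-1))
  = (4 + 2, 3 - 1, 3 + 6)
  = (6, 2, 9)

(6, 2, 9)


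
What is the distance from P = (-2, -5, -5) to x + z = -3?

distance = |a·x₀ + b·y₀ + c·z₀ - d| / √(a² + b² + c²)
  = |1·(-2) + 0·(-5) + 1·(-5) - (-3)| / √(1² + 0² + 1²)
  = |-2 + 0 - 5 + 3| / √(1 + 0 + 1)
  = |-4| / √2
  = 4 / 1.414
  ≈ 2.828

2.828


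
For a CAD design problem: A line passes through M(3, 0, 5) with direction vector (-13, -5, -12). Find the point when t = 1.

P(t) = M + t·d
  = (3 + (-13)·1, 0 + (-5)·1, 5 + (-12)·1)
  = (3 - 13, 0 - 5, 5 - 12)
  = (-10, -5, -7)

(-10, -5, -7)


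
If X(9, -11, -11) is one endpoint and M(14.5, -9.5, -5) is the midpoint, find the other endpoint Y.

Y = 2M - X
  = (2·14.5 - 9, 2·(-9.5) - (-11), 2·(-5) - (-11))
  = (29 - 9, -19 + 11, -10 + 11)
  = (20, -8, 1)

(20, -8, 1)


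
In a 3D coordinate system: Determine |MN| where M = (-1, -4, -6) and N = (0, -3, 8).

d = √[(x₂-x₁)² + (y₂-y₁)² + (z₂-z₁)²]
  = √[1² + 1² + 14²]
  = √[1 + 1 + 196]
  = √198
  ≈ 14.07

14.07


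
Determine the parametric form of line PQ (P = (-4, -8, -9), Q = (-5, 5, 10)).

Direction vector d = Q - P = (-5 + 4, 5 + 8, 10 + 9) = (-1, 13, 19)
Parametric form r = P + t·d:
x = -4 - t, y = -8 + 13t, z = -9 + 19t

x = -4 - t, y = -8 + 13t, z = -9 + 19t


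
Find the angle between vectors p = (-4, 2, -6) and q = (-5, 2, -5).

p·q = (-4)·(-5) + 2·2 + (-6)·(-5) = 20 + 4 + 30 = 54
|p| = √((-4)² + 2² + (-6)²) = √56 ≈ 7.483
|q| = √((-5)² + 2² + (-5)²) = √54 ≈ 7.348
cos θ = (p·q)/(|p||q|) = 54/(7.483·7.348) ≈ 0.982
θ = arccos(0.982) ≈ 10.89°

10.89°


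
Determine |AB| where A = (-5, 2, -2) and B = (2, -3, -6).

d = √[(x₂-x₁)² + (y₂-y₁)² + (z₂-z₁)²]
  = √[7² + (-5)² + (-4)²]
  = √[49 + 25 + 16]
  = √90
  ≈ 9.487

9.487


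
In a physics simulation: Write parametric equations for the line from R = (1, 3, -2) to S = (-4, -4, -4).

Direction vector d = S - R = (-4 - 1, -4 - 3, -4 + 2) = (-5, -7, -2)
Parametric form r = R + t·d:
x = 1 - 5t, y = 3 - 7t, z = -2 - 2t

x = 1 - 5t, y = 3 - 7t, z = -2 - 2t


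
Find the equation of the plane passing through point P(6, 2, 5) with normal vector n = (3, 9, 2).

The plane through P with normal n = (a, b, c) satisfies n·(r - P) = 0,
i.e. ax + by + cz = a·x₀ + b·y₀ + c·z₀.
d = 3·6 + 9·2 + 2·5
  = 18 + 18 + 10
  = 46
Equation: 3x + 9y + 2z = 46

3x + 9y + 2z = 46


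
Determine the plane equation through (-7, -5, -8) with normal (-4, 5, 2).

The plane through P with normal n = (a, b, c) satisfies n·(r - P) = 0,
i.e. ax + by + cz = a·x₀ + b·y₀ + c·z₀.
d = (-4)·(-7) + 5·(-5) + 2·(-8)
  = 28 - 25 - 16
  = -13
Equation: -4x + 5y + 2z = -13

-4x + 5y + 2z = -13


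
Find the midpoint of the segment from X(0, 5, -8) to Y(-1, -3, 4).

M = ((x₁+x₂)/2, (y₁+y₂)/2, (z₁+z₂)/2)
  = ((0 - 1)/2, (5 - 3)/2, (-8 + 4)/2)
  = (-1/2, 2/2, -4/2)
  = (-0.5, 1, -2)

(-0.5, 1, -2)


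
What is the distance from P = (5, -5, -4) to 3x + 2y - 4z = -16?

distance = |a·x₀ + b·y₀ + c·z₀ - d| / √(a² + b² + c²)
  = |3·5 + 2·(-5) + (-4)·(-4) - (-16)| / √(3² + 2² + (-4)²)
  = |15 - 10 + 16 + 16| / √(9 + 4 + 16)
  = |37| / √29
  = 37 / 5.385
  ≈ 6.871

6.871


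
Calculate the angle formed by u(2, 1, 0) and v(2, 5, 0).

u·v = 2·2 + 1·5 + 0·0 = 4 + 5 + 0 = 9
|u| = √(2² + 1² + 0²) = √5 ≈ 2.236
|v| = √(2² + 5² + 0²) = √29 ≈ 5.385
cos θ = (u·v)/(|u||v|) = 9/(2.236·5.385) ≈ 0.7474
θ = arccos(0.7474) ≈ 41.63°

41.63°


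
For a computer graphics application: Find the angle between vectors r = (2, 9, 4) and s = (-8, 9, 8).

r·s = 2·(-8) + 9·9 + 4·8 = -16 + 81 + 32 = 97
|r| = √(2² + 9² + 4²) = √101 ≈ 10.05
|s| = √((-8)² + 9² + 8²) = √209 ≈ 14.46
cos θ = (r·s)/(|r||s|) = 97/(10.05·14.46) ≈ 0.6676
θ = arccos(0.6676) ≈ 48.12°

48.12°


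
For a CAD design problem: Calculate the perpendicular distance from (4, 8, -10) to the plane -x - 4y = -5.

distance = |a·x₀ + b·y₀ + c·z₀ - d| / √(a² + b² + c²)
  = |(-1)·4 + (-4)·8 + 0·(-10) - (-5)| / √((-1)² + (-4)² + 0²)
  = |-4 - 32 + 0 + 5| / √(1 + 16 + 0)
  = |-31| / √17
  = 31 / 4.123
  ≈ 7.519

7.519


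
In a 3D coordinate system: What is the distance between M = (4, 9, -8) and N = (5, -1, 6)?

d = √[(x₂-x₁)² + (y₂-y₁)² + (z₂-z₁)²]
  = √[1² + (-10)² + 14²]
  = √[1 + 100 + 196]
  = √297
  ≈ 17.23

17.23


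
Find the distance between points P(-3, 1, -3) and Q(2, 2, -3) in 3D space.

d = √[(x₂-x₁)² + (y₂-y₁)² + (z₂-z₁)²]
  = √[5² + 1² + 0²]
  = √[25 + 1 + 0]
  = √26
  ≈ 5.099

5.099


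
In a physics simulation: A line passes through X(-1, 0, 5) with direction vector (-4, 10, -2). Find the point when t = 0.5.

P(t) = X + t·d
  = (-1 + (-4)·0.5, 0 + 10·0.5, 5 + (-2)·0.5)
  = (-1 - 2, 0 + 5, 5 - 1)
  = (-3, 5, 4)

(-3, 5, 4)


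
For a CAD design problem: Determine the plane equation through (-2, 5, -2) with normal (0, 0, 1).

The plane through P with normal n = (a, b, c) satisfies n·(r - P) = 0,
i.e. ax + by + cz = a·x₀ + b·y₀ + c·z₀.
d = 0·(-2) + 0·5 + 1·(-2)
  = 0 + 0 - 2
  = -2
Equation: z = -2

z = -2


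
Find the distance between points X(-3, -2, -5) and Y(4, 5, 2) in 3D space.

d = √[(x₂-x₁)² + (y₂-y₁)² + (z₂-z₁)²]
  = √[7² + 7² + 7²]
  = √[49 + 49 + 49]
  = √147
  ≈ 12.12

12.12


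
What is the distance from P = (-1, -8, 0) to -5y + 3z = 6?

distance = |a·x₀ + b·y₀ + c·z₀ - d| / √(a² + b² + c²)
  = |0·(-1) + (-5)·(-8) + 3·0 - 6| / √(0² + (-5)² + 3²)
  = |0 + 40 + 0 - 6| / √(0 + 25 + 9)
  = |34| / √34
  = 34 / 5.831
  ≈ 5.831

5.831


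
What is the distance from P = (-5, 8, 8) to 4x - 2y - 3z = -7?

distance = |a·x₀ + b·y₀ + c·z₀ - d| / √(a² + b² + c²)
  = |4·(-5) + (-2)·8 + (-3)·8 - (-7)| / √(4² + (-2)² + (-3)²)
  = |-20 - 16 - 24 + 7| / √(16 + 4 + 9)
  = |-53| / √29
  = 53 / 5.385
  ≈ 9.842

9.842


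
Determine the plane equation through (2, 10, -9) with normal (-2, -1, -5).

The plane through P with normal n = (a, b, c) satisfies n·(r - P) = 0,
i.e. ax + by + cz = a·x₀ + b·y₀ + c·z₀.
d = (-2)·2 + (-1)·10 + (-5)·(-9)
  = -4 - 10 + 45
  = 31
Equation: -2x - y - 5z = 31

-2x - y - 5z = 31


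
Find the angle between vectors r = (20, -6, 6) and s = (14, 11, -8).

r·s = 20·14 + (-6)·11 + 6·(-8) = 280 - 66 - 48 = 166
|r| = √(20² + (-6)² + 6²) = √472 ≈ 21.73
|s| = √(14² + 11² + (-8)²) = √381 ≈ 19.52
cos θ = (r·s)/(|r||s|) = 166/(21.73·19.52) ≈ 0.3914
θ = arccos(0.3914) ≈ 66.96°

66.96°


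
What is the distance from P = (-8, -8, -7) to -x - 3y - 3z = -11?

distance = |a·x₀ + b·y₀ + c·z₀ - d| / √(a² + b² + c²)
  = |(-1)·(-8) + (-3)·(-8) + (-3)·(-7) - (-11)| / √((-1)² + (-3)² + (-3)²)
  = |8 + 24 + 21 + 11| / √(1 + 9 + 9)
  = |64| / √19
  = 64 / 4.359
  ≈ 14.68

14.68


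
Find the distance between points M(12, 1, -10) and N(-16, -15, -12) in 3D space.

d = √[(x₂-x₁)² + (y₂-y₁)² + (z₂-z₁)²]
  = √[(-28)² + (-16)² + (-2)²]
  = √[784 + 256 + 4]
  = √1044
  ≈ 32.31

32.31


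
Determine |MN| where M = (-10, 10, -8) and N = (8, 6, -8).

d = √[(x₂-x₁)² + (y₂-y₁)² + (z₂-z₁)²]
  = √[18² + (-4)² + 0²]
  = √[324 + 16 + 0]
  = √340
  ≈ 18.44

18.44


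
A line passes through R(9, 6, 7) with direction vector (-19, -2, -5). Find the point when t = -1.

P(t) = R + t·d
  = (9 + (-19)·(-1), 6 + (-2)·(-1), 7 + (-5)·(-1))
  = (9 + 19, 6 + 2, 7 + 5)
  = (28, 8, 12)

(28, 8, 12)


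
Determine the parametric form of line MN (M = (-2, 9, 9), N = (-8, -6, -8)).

Direction vector d = N - M = (-8 + 2, -6 - 9, -8 - 9) = (-6, -15, -17)
Parametric form r = M + t·d:
x = -2 - 6t, y = 9 - 15t, z = 9 - 17t

x = -2 - 6t, y = 9 - 15t, z = 9 - 17t


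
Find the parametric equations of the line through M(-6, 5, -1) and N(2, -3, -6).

Direction vector d = N - M = (2 + 6, -3 - 5, -6 + 1) = (8, -8, -5)
Parametric form r = M + t·d:
x = -6 + 8t, y = 5 - 8t, z = -1 - 5t

x = -6 + 8t, y = 5 - 8t, z = -1 - 5t


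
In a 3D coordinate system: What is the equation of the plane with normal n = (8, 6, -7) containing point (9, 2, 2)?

The plane through P with normal n = (a, b, c) satisfies n·(r - P) = 0,
i.e. ax + by + cz = a·x₀ + b·y₀ + c·z₀.
d = 8·9 + 6·2 + (-7)·2
  = 72 + 12 - 14
  = 70
Equation: 8x + 6y - 7z = 70

8x + 6y - 7z = 70


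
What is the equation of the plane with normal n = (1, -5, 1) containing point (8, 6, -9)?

The plane through P with normal n = (a, b, c) satisfies n·(r - P) = 0,
i.e. ax + by + cz = a·x₀ + b·y₀ + c·z₀.
d = 1·8 + (-5)·6 + 1·(-9)
  = 8 - 30 - 9
  = -31
Equation: x - 5y + z = -31

x - 5y + z = -31


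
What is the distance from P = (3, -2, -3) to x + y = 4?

distance = |a·x₀ + b·y₀ + c·z₀ - d| / √(a² + b² + c²)
  = |1·3 + 1·(-2) + 0·(-3) - 4| / √(1² + 1² + 0²)
  = |3 - 2 + 0 - 4| / √(1 + 1 + 0)
  = |-3| / √2
  = 3 / 1.414
  ≈ 2.121

2.121


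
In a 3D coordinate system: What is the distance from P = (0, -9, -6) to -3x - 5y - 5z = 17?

distance = |a·x₀ + b·y₀ + c·z₀ - d| / √(a² + b² + c²)
  = |(-3)·0 + (-5)·(-9) + (-5)·(-6) - 17| / √((-3)² + (-5)² + (-5)²)
  = |0 + 45 + 30 - 17| / √(9 + 25 + 25)
  = |58| / √59
  = 58 / 7.681
  ≈ 7.551

7.551


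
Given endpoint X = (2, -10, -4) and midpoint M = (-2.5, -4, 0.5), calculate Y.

Y = 2M - X
  = (2·(-2.5) - 2, 2·(-4) - (-10), 2·0.5 - (-4))
  = (-5 - 2, -8 + 10, 1 + 4)
  = (-7, 2, 5)

(-7, 2, 5)


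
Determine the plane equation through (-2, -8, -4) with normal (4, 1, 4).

The plane through P with normal n = (a, b, c) satisfies n·(r - P) = 0,
i.e. ax + by + cz = a·x₀ + b·y₀ + c·z₀.
d = 4·(-2) + 1·(-8) + 4·(-4)
  = -8 - 8 - 16
  = -32
Equation: 4x + y + 4z = -32

4x + y + 4z = -32


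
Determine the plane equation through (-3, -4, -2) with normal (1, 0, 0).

The plane through P with normal n = (a, b, c) satisfies n·(r - P) = 0,
i.e. ax + by + cz = a·x₀ + b·y₀ + c·z₀.
d = 1·(-3) + 0·(-4) + 0·(-2)
  = -3 + 0 + 0
  = -3
Equation: x = -3

x = -3


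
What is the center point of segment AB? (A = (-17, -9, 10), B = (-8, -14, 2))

M = ((x₁+x₂)/2, (y₁+y₂)/2, (z₁+z₂)/2)
  = ((-17 - 8)/2, (-9 - 14)/2, (10 + 2)/2)
  = (-25/2, -23/2, 12/2)
  = (-12.5, -11.5, 6)

(-12.5, -11.5, 6)


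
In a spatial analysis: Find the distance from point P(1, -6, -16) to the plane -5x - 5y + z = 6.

distance = |a·x₀ + b·y₀ + c·z₀ - d| / √(a² + b² + c²)
  = |(-5)·1 + (-5)·(-6) + 1·(-16) - 6| / √((-5)² + (-5)² + 1²)
  = |-5 + 30 - 16 - 6| / √(25 + 25 + 1)
  = |3| / √51
  = 3 / 7.141
  ≈ 0.4201

0.4201


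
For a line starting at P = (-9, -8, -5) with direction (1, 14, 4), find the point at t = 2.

P(t) = P + t·d
  = (-9 + 1·2, -8 + 14·2, -5 + 4·2)
  = (-9 + 2, -8 + 28, -5 + 8)
  = (-7, 20, 3)

(-7, 20, 3)


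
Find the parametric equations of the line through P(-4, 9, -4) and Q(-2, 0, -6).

Direction vector d = Q - P = (-2 + 4, 0 - 9, -6 + 4) = (2, -9, -2)
Parametric form r = P + t·d:
x = -4 + 2t, y = 9 - 9t, z = -4 - 2t

x = -4 + 2t, y = 9 - 9t, z = -4 - 2t


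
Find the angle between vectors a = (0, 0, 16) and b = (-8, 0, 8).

a·b = 0·(-8) + 0·0 + 16·8 = 0 + 0 + 128 = 128
|a| = √(0² + 0² + 16²) = √256 ≈ 16
|b| = √((-8)² + 0² + 8²) = √128 ≈ 11.31
cos θ = (a·b)/(|a||b|) = 128/(16·11.31) ≈ 0.7071
θ = arccos(0.7071) ≈ 45°

45°


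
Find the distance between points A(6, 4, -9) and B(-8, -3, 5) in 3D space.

d = √[(x₂-x₁)² + (y₂-y₁)² + (z₂-z₁)²]
  = √[(-14)² + (-7)² + 14²]
  = √[196 + 49 + 196]
  = √441
  ≈ 21

21


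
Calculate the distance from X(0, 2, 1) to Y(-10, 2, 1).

d = √[(x₂-x₁)² + (y₂-y₁)² + (z₂-z₁)²]
  = √[(-10)² + 0² + 0²]
  = √[100 + 0 + 0]
  = √100
  ≈ 10

10


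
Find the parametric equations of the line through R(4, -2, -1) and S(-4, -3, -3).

Direction vector d = S - R = (-4 - 4, -3 + 2, -3 + 1) = (-8, -1, -2)
Parametric form r = R + t·d:
x = 4 - 8t, y = -2 - t, z = -1 - 2t

x = 4 - 8t, y = -2 - t, z = -1 - 2t


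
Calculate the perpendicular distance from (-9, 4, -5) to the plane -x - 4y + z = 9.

distance = |a·x₀ + b·y₀ + c·z₀ - d| / √(a² + b² + c²)
  = |(-1)·(-9) + (-4)·4 + 1·(-5) - 9| / √((-1)² + (-4)² + 1²)
  = |9 - 16 - 5 - 9| / √(1 + 16 + 1)
  = |-21| / √18
  = 21 / 4.243
  ≈ 4.95

4.95


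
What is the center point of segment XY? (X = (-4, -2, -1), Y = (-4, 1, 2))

M = ((x₁+x₂)/2, (y₁+y₂)/2, (z₁+z₂)/2)
  = ((-4 - 4)/2, (-2 + 1)/2, (-1 + 2)/2)
  = (-8/2, -1/2, 1/2)
  = (-4, -0.5, 0.5)

(-4, -0.5, 0.5)


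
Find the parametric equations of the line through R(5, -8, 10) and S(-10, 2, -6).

Direction vector d = S - R = (-10 - 5, 2 + 8, -6 - 10) = (-15, 10, -16)
Parametric form r = R + t·d:
x = 5 - 15t, y = -8 + 10t, z = 10 - 16t

x = 5 - 15t, y = -8 + 10t, z = 10 - 16t


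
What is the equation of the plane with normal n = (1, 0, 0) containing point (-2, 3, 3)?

The plane through P with normal n = (a, b, c) satisfies n·(r - P) = 0,
i.e. ax + by + cz = a·x₀ + b·y₀ + c·z₀.
d = 1·(-2) + 0·3 + 0·3
  = -2 + 0 + 0
  = -2
Equation: x = -2

x = -2


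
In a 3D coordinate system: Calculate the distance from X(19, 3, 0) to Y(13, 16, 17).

d = √[(x₂-x₁)² + (y₂-y₁)² + (z₂-z₁)²]
  = √[(-6)² + 13² + 17²]
  = √[36 + 169 + 289]
  = √494
  ≈ 22.23

22.23


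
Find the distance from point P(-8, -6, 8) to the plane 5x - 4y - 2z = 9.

distance = |a·x₀ + b·y₀ + c·z₀ - d| / √(a² + b² + c²)
  = |5·(-8) + (-4)·(-6) + (-2)·8 - 9| / √(5² + (-4)² + (-2)²)
  = |-40 + 24 - 16 - 9| / √(25 + 16 + 4)
  = |-41| / √45
  = 41 / 6.708
  ≈ 6.112

6.112


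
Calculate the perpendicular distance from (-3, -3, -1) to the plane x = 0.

distance = |a·x₀ + b·y₀ + c·z₀ - d| / √(a² + b² + c²)
  = |1·(-3) + 0·(-3) + 0·(-1) - 0| / √(1² + 0² + 0²)
  = |-3 + 0 + 0 + 0| / √(1 + 0 + 0)
  = |-3| / √1
  = 3 / 1
  ≈ 3

3


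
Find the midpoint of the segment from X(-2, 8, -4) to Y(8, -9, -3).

M = ((x₁+x₂)/2, (y₁+y₂)/2, (z₁+z₂)/2)
  = ((-2 + 8)/2, (8 - 9)/2, (-4 - 3)/2)
  = (6/2, -1/2, -7/2)
  = (3, -0.5, -3.5)

(3, -0.5, -3.5)


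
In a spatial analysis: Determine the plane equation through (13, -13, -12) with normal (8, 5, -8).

The plane through P with normal n = (a, b, c) satisfies n·(r - P) = 0,
i.e. ax + by + cz = a·x₀ + b·y₀ + c·z₀.
d = 8·13 + 5·(-13) + (-8)·(-12)
  = 104 - 65 + 96
  = 135
Equation: 8x + 5y - 8z = 135

8x + 5y - 8z = 135


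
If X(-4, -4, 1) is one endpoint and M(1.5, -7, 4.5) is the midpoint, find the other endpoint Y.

Y = 2M - X
  = (2·1.5 - (-4), 2·(-7) - (-4), 2·4.5 - 1)
  = (3 + 4, -14 + 4, 9 - 1)
  = (7, -10, 8)

(7, -10, 8)


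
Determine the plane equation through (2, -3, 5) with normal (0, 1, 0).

The plane through P with normal n = (a, b, c) satisfies n·(r - P) = 0,
i.e. ax + by + cz = a·x₀ + b·y₀ + c·z₀.
d = 0·2 + 1·(-3) + 0·5
  = 0 - 3 + 0
  = -3
Equation: y = -3

y = -3


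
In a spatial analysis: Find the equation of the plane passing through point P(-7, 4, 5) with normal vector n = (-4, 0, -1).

The plane through P with normal n = (a, b, c) satisfies n·(r - P) = 0,
i.e. ax + by + cz = a·x₀ + b·y₀ + c·z₀.
d = (-4)·(-7) + 0·4 + (-1)·5
  = 28 + 0 - 5
  = 23
Equation: -4x - z = 23

-4x - z = 23


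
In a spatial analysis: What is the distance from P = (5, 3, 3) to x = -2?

distance = |a·x₀ + b·y₀ + c·z₀ - d| / √(a² + b² + c²)
  = |1·5 + 0·3 + 0·3 - (-2)| / √(1² + 0² + 0²)
  = |5 + 0 + 0 + 2| / √(1 + 0 + 0)
  = |7| / √1
  = 7 / 1
  ≈ 7

7


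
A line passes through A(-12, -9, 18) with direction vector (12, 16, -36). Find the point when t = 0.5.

P(t) = A + t·d
  = (-12 + 12·0.5, -9 + 16·0.5, 18 + (-36)·0.5)
  = (-12 + 6, -9 + 8, 18 - 18)
  = (-6, -1, 0)

(-6, -1, 0)


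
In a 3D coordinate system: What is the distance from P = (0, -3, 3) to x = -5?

distance = |a·x₀ + b·y₀ + c·z₀ - d| / √(a² + b² + c²)
  = |1·0 + 0·(-3) + 0·3 - (-5)| / √(1² + 0² + 0²)
  = |0 + 0 + 0 + 5| / √(1 + 0 + 0)
  = |5| / √1
  = 5 / 1
  ≈ 5

5


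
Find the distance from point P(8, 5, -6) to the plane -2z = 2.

distance = |a·x₀ + b·y₀ + c·z₀ - d| / √(a² + b² + c²)
  = |0·8 + 0·5 + (-2)·(-6) - 2| / √(0² + 0² + (-2)²)
  = |0 + 0 + 12 - 2| / √(0 + 0 + 4)
  = |10| / √4
  = 10 / 2
  ≈ 5

5


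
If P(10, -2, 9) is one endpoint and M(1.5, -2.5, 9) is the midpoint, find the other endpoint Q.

Q = 2M - P
  = (2·1.5 - 10, 2·(-2.5) - (-2), 2·9 - 9)
  = (3 - 10, -5 + 2, 18 - 9)
  = (-7, -3, 9)

(-7, -3, 9)


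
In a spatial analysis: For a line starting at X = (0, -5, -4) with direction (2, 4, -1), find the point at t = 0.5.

P(t) = X + t·d
  = (0 + 2·0.5, -5 + 4·0.5, -4 + (-1)·0.5)
  = (0 + 1, -5 + 2, -4 - 0.5)
  = (1, -3, -4.5)

(1, -3, -4.5)


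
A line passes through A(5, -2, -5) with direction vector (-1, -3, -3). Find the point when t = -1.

P(t) = A + t·d
  = (5 + (-1)·(-1), -2 + (-3)·(-1), -5 + (-3)·(-1))
  = (5 + 1, -2 + 3, -5 + 3)
  = (6, 1, -2)

(6, 1, -2)


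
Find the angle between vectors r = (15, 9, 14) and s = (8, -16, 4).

r·s = 15·8 + 9·(-16) + 14·4 = 120 - 144 + 56 = 32
|r| = √(15² + 9² + 14²) = √502 ≈ 22.41
|s| = √(8² + (-16)² + 4²) = √336 ≈ 18.33
cos θ = (r·s)/(|r||s|) = 32/(22.41·18.33) ≈ 0.07792
θ = arccos(0.07792) ≈ 85.53°

85.53°


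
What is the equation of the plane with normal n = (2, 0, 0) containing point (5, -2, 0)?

The plane through P with normal n = (a, b, c) satisfies n·(r - P) = 0,
i.e. ax + by + cz = a·x₀ + b·y₀ + c·z₀.
d = 2·5 + 0·(-2) + 0·0
  = 10 + 0 + 0
  = 10
Equation: 2x = 10

2x = 10


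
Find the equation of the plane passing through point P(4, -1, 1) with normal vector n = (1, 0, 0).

The plane through P with normal n = (a, b, c) satisfies n·(r - P) = 0,
i.e. ax + by + cz = a·x₀ + b·y₀ + c·z₀.
d = 1·4 + 0·(-1) + 0·1
  = 4 + 0 + 0
  = 4
Equation: x = 4

x = 4


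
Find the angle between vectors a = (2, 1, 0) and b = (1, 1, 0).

a·b = 2·1 + 1·1 + 0·0 = 2 + 1 + 0 = 3
|a| = √(2² + 1² + 0²) = √5 ≈ 2.236
|b| = √(1² + 1² + 0²) = √2 ≈ 1.414
cos θ = (a·b)/(|a||b|) = 3/(2.236·1.414) ≈ 0.9487
θ = arccos(0.9487) ≈ 18.43°

18.43°


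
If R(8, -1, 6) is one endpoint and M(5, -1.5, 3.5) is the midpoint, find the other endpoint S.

S = 2M - R
  = (2·5 - 8, 2·(-1.5) - (-1), 2·3.5 - 6)
  = (10 - 8, -3 + 1, 7 - 6)
  = (2, -2, 1)

(2, -2, 1)


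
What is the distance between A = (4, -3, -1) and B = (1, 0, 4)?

d = √[(x₂-x₁)² + (y₂-y₁)² + (z₂-z₁)²]
  = √[(-3)² + 3² + 5²]
  = √[9 + 9 + 25]
  = √43
  ≈ 6.557

6.557


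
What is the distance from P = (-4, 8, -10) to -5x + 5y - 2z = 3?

distance = |a·x₀ + b·y₀ + c·z₀ - d| / √(a² + b² + c²)
  = |(-5)·(-4) + 5·8 + (-2)·(-10) - 3| / √((-5)² + 5² + (-2)²)
  = |20 + 40 + 20 - 3| / √(25 + 25 + 4)
  = |77| / √54
  = 77 / 7.348
  ≈ 10.48

10.48


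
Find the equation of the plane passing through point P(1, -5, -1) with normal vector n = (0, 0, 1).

The plane through P with normal n = (a, b, c) satisfies n·(r - P) = 0,
i.e. ax + by + cz = a·x₀ + b·y₀ + c·z₀.
d = 0·1 + 0·(-5) + 1·(-1)
  = 0 + 0 - 1
  = -1
Equation: z = -1

z = -1


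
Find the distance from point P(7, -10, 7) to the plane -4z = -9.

distance = |a·x₀ + b·y₀ + c·z₀ - d| / √(a² + b² + c²)
  = |0·7 + 0·(-10) + (-4)·7 - (-9)| / √(0² + 0² + (-4)²)
  = |0 + 0 - 28 + 9| / √(0 + 0 + 16)
  = |-19| / √16
  = 19 / 4
  ≈ 4.75

4.75


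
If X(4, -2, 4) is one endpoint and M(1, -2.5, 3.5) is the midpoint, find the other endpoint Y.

Y = 2M - X
  = (2·1 - 4, 2·(-2.5) - (-2), 2·3.5 - 4)
  = (2 - 4, -5 + 2, 7 - 4)
  = (-2, -3, 3)

(-2, -3, 3)


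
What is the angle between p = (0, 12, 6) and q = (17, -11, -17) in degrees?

p·q = 0·17 + 12·(-11) + 6·(-17) = 0 - 132 - 102 = -234
|p| = √(0² + 12² + 6²) = √180 ≈ 13.42
|q| = √(17² + (-11)² + (-17)²) = √699 ≈ 26.44
cos θ = (p·q)/(|p||q|) = -234/(13.42·26.44) ≈ -0.6597
θ = arccos(-0.6597) ≈ 131.3°

131.3°


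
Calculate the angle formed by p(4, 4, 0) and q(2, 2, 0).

p·q = 4·2 + 4·2 + 0·0 = 8 + 8 + 0 = 16
|p| = √(4² + 4² + 0²) = √32 ≈ 5.657
|q| = √(2² + 2² + 0²) = √8 ≈ 2.828
cos θ = (p·q)/(|p||q|) = 16/(5.657·2.828) ≈ 1
θ = arccos(1) ≈ 0°

0°


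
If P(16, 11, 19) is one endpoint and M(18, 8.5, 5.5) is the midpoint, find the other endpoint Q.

Q = 2M - P
  = (2·18 - 16, 2·8.5 - 11, 2·5.5 - 19)
  = (36 - 16, 17 - 11, 11 - 19)
  = (20, 6, -8)

(20, 6, -8)


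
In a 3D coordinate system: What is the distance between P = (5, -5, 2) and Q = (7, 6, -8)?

d = √[(x₂-x₁)² + (y₂-y₁)² + (z₂-z₁)²]
  = √[2² + 11² + (-10)²]
  = √[4 + 121 + 100]
  = √225
  ≈ 15

15


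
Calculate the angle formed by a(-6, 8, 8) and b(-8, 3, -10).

a·b = (-6)·(-8) + 8·3 + 8·(-10) = 48 + 24 - 80 = -8
|a| = √((-6)² + 8² + 8²) = √164 ≈ 12.81
|b| = √((-8)² + 3² + (-10)²) = √173 ≈ 13.15
cos θ = (a·b)/(|a||b|) = -8/(12.81·13.15) ≈ -0.04749
θ = arccos(-0.04749) ≈ 92.72°

92.72°


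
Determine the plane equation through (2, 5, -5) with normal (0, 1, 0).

The plane through P with normal n = (a, b, c) satisfies n·(r - P) = 0,
i.e. ax + by + cz = a·x₀ + b·y₀ + c·z₀.
d = 0·2 + 1·5 + 0·(-5)
  = 0 + 5 + 0
  = 5
Equation: y = 5

y = 5


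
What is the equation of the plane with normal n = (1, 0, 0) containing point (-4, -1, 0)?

The plane through P with normal n = (a, b, c) satisfies n·(r - P) = 0,
i.e. ax + by + cz = a·x₀ + b·y₀ + c·z₀.
d = 1·(-4) + 0·(-1) + 0·0
  = -4 + 0 + 0
  = -4
Equation: x = -4

x = -4


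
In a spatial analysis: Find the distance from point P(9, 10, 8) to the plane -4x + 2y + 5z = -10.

distance = |a·x₀ + b·y₀ + c·z₀ - d| / √(a² + b² + c²)
  = |(-4)·9 + 2·10 + 5·8 - (-10)| / √((-4)² + 2² + 5²)
  = |-36 + 20 + 40 + 10| / √(16 + 4 + 25)
  = |34| / √45
  = 34 / 6.708
  ≈ 5.068

5.068


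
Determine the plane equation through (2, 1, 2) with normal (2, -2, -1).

The plane through P with normal n = (a, b, c) satisfies n·(r - P) = 0,
i.e. ax + by + cz = a·x₀ + b·y₀ + c·z₀.
d = 2·2 + (-2)·1 + (-1)·2
  = 4 - 2 - 2
  = 0
Equation: 2x - 2y - z = 0

2x - 2y - z = 0


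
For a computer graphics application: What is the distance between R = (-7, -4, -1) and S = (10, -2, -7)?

d = √[(x₂-x₁)² + (y₂-y₁)² + (z₂-z₁)²]
  = √[17² + 2² + (-6)²]
  = √[289 + 4 + 36]
  = √329
  ≈ 18.14

18.14


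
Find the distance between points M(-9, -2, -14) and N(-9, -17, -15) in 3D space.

d = √[(x₂-x₁)² + (y₂-y₁)² + (z₂-z₁)²]
  = √[0² + (-15)² + (-1)²]
  = √[0 + 225 + 1]
  = √226
  ≈ 15.03

15.03


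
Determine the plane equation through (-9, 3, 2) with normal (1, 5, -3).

The plane through P with normal n = (a, b, c) satisfies n·(r - P) = 0,
i.e. ax + by + cz = a·x₀ + b·y₀ + c·z₀.
d = 1·(-9) + 5·3 + (-3)·2
  = -9 + 15 - 6
  = 0
Equation: x + 5y - 3z = 0

x + 5y - 3z = 0


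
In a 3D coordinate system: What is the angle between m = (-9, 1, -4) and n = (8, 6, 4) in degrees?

m·n = (-9)·8 + 1·6 + (-4)·4 = -72 + 6 - 16 = -82
|m| = √((-9)² + 1² + (-4)²) = √98 ≈ 9.899
|n| = √(8² + 6² + 4²) = √116 ≈ 10.77
cos θ = (m·n)/(|m||n|) = -82/(9.899·10.77) ≈ -0.7691
θ = arccos(-0.7691) ≈ 140.3°

140.3°


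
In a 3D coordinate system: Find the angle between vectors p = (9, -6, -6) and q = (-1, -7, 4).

p·q = 9·(-1) + (-6)·(-7) + (-6)·4 = -9 + 42 - 24 = 9
|p| = √(9² + (-6)² + (-6)²) = √153 ≈ 12.37
|q| = √((-1)² + (-7)² + 4²) = √66 ≈ 8.124
cos θ = (p·q)/(|p||q|) = 9/(12.37·8.124) ≈ 0.08956
θ = arccos(0.08956) ≈ 84.86°

84.86°


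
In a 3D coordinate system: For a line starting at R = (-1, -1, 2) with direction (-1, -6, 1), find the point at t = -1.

P(t) = R + t·d
  = (-1 + (-1)·(-1), -1 + (-6)·(-1), 2 + 1·(-1))
  = (-1 + 1, -1 + 6, 2 - 1)
  = (0, 5, 1)

(0, 5, 1)


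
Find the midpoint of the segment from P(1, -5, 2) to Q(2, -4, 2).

M = ((x₁+x₂)/2, (y₁+y₂)/2, (z₁+z₂)/2)
  = ((1 + 2)/2, (-5 - 4)/2, (2 + 2)/2)
  = (3/2, -9/2, 4/2)
  = (1.5, -4.5, 2)

(1.5, -4.5, 2)


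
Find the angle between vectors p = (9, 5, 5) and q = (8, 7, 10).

p·q = 9·8 + 5·7 + 5·10 = 72 + 35 + 50 = 157
|p| = √(9² + 5² + 5²) = √131 ≈ 11.45
|q| = √(8² + 7² + 10²) = √213 ≈ 14.59
cos θ = (p·q)/(|p||q|) = 157/(11.45·14.59) ≈ 0.9399
θ = arccos(0.9399) ≈ 19.97°

19.97°


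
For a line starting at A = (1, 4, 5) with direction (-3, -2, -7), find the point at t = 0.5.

P(t) = A + t·d
  = (1 + (-3)·0.5, 4 + (-2)·0.5, 5 + (-7)·0.5)
  = (1 - 1.5, 4 - 1, 5 - 3.5)
  = (-0.5, 3, 1.5)

(-0.5, 3, 1.5)


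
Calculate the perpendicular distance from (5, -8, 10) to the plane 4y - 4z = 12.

distance = |a·x₀ + b·y₀ + c·z₀ - d| / √(a² + b² + c²)
  = |0·5 + 4·(-8) + (-4)·10 - 12| / √(0² + 4² + (-4)²)
  = |0 - 32 - 40 - 12| / √(0 + 16 + 16)
  = |-84| / √32
  = 84 / 5.657
  ≈ 14.85

14.85


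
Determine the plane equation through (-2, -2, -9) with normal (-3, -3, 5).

The plane through P with normal n = (a, b, c) satisfies n·(r - P) = 0,
i.e. ax + by + cz = a·x₀ + b·y₀ + c·z₀.
d = (-3)·(-2) + (-3)·(-2) + 5·(-9)
  = 6 + 6 - 45
  = -33
Equation: -3x - 3y + 5z = -33

-3x - 3y + 5z = -33


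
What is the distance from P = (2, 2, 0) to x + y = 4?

distance = |a·x₀ + b·y₀ + c·z₀ - d| / √(a² + b² + c²)
  = |1·2 + 1·2 + 0·0 - 4| / √(1² + 1² + 0²)
  = |2 + 2 + 0 - 4| / √(1 + 1 + 0)
  = |0| / √2
  = 0 / 1.414
  ≈ 0

0


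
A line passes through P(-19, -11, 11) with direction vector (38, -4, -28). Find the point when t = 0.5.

P(t) = P + t·d
  = (-19 + 38·0.5, -11 + (-4)·0.5, 11 + (-28)·0.5)
  = (-19 + 19, -11 - 2, 11 - 14)
  = (0, -13, -3)

(0, -13, -3)


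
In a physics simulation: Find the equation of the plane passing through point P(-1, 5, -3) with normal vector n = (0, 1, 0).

The plane through P with normal n = (a, b, c) satisfies n·(r - P) = 0,
i.e. ax + by + cz = a·x₀ + b·y₀ + c·z₀.
d = 0·(-1) + 1·5 + 0·(-3)
  = 0 + 5 + 0
  = 5
Equation: y = 5

y = 5


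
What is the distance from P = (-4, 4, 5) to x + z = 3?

distance = |a·x₀ + b·y₀ + c·z₀ - d| / √(a² + b² + c²)
  = |1·(-4) + 0·4 + 1·5 - 3| / √(1² + 0² + 1²)
  = |-4 + 0 + 5 - 3| / √(1 + 0 + 1)
  = |-2| / √2
  = 2 / 1.414
  ≈ 1.414

1.414


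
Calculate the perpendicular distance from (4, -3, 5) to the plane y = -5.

distance = |a·x₀ + b·y₀ + c·z₀ - d| / √(a² + b² + c²)
  = |0·4 + 1·(-3) + 0·5 - (-5)| / √(0² + 1² + 0²)
  = |0 - 3 + 0 + 5| / √(0 + 1 + 0)
  = |2| / √1
  = 2 / 1
  ≈ 2

2


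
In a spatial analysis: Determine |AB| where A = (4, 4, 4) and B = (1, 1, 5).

d = √[(x₂-x₁)² + (y₂-y₁)² + (z₂-z₁)²]
  = √[(-3)² + (-3)² + 1²]
  = √[9 + 9 + 1]
  = √19
  ≈ 4.359

4.359


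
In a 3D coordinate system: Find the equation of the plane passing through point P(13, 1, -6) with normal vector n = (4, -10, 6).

The plane through P with normal n = (a, b, c) satisfies n·(r - P) = 0,
i.e. ax + by + cz = a·x₀ + b·y₀ + c·z₀.
d = 4·13 + (-10)·1 + 6·(-6)
  = 52 - 10 - 36
  = 6
Equation: 4x - 10y + 6z = 6

4x - 10y + 6z = 6


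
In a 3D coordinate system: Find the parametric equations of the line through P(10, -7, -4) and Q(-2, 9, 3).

Direction vector d = Q - P = (-2 - 10, 9 + 7, 3 + 4) = (-12, 16, 7)
Parametric form r = P + t·d:
x = 10 - 12t, y = -7 + 16t, z = -4 + 7t

x = 10 - 12t, y = -7 + 16t, z = -4 + 7t


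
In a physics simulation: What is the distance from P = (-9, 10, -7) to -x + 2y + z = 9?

distance = |a·x₀ + b·y₀ + c·z₀ - d| / √(a² + b² + c²)
  = |(-1)·(-9) + 2·10 + 1·(-7) - 9| / √((-1)² + 2² + 1²)
  = |9 + 20 - 7 - 9| / √(1 + 4 + 1)
  = |13| / √6
  = 13 / 2.449
  ≈ 5.307

5.307


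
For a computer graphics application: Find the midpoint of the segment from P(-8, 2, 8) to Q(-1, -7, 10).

M = ((x₁+x₂)/2, (y₁+y₂)/2, (z₁+z₂)/2)
  = ((-8 - 1)/2, (2 - 7)/2, (8 + 10)/2)
  = (-9/2, -5/2, 18/2)
  = (-4.5, -2.5, 9)

(-4.5, -2.5, 9)
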